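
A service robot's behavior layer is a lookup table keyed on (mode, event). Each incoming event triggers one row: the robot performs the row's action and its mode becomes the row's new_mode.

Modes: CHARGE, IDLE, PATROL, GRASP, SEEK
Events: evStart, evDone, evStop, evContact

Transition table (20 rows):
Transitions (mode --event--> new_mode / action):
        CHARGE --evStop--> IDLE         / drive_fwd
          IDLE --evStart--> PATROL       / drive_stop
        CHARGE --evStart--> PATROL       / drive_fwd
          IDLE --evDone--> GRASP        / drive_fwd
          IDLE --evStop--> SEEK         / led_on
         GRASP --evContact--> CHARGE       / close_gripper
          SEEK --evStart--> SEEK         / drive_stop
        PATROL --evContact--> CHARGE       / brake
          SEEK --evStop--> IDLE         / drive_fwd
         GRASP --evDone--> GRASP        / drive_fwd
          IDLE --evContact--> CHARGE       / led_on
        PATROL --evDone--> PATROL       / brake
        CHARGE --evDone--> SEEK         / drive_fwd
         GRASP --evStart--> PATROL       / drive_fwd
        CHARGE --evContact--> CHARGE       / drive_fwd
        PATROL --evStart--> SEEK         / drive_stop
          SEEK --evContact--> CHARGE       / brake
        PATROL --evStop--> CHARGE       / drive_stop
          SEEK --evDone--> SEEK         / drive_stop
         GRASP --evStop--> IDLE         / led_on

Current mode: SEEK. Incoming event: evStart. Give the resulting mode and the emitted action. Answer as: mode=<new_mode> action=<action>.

current mode = SEEK; filter table to that mode:
  (SEEK, evStart) → (SEEK, drive_stop)  ← event matches
  (SEEK, evStop) → (IDLE, drive_fwd)
  (SEEK, evContact) → (CHARGE, brake)
  (SEEK, evDone) → (SEEK, drive_stop)
event = evStart selects (SEEK, drive_stop)

mode=SEEK action=drive_stop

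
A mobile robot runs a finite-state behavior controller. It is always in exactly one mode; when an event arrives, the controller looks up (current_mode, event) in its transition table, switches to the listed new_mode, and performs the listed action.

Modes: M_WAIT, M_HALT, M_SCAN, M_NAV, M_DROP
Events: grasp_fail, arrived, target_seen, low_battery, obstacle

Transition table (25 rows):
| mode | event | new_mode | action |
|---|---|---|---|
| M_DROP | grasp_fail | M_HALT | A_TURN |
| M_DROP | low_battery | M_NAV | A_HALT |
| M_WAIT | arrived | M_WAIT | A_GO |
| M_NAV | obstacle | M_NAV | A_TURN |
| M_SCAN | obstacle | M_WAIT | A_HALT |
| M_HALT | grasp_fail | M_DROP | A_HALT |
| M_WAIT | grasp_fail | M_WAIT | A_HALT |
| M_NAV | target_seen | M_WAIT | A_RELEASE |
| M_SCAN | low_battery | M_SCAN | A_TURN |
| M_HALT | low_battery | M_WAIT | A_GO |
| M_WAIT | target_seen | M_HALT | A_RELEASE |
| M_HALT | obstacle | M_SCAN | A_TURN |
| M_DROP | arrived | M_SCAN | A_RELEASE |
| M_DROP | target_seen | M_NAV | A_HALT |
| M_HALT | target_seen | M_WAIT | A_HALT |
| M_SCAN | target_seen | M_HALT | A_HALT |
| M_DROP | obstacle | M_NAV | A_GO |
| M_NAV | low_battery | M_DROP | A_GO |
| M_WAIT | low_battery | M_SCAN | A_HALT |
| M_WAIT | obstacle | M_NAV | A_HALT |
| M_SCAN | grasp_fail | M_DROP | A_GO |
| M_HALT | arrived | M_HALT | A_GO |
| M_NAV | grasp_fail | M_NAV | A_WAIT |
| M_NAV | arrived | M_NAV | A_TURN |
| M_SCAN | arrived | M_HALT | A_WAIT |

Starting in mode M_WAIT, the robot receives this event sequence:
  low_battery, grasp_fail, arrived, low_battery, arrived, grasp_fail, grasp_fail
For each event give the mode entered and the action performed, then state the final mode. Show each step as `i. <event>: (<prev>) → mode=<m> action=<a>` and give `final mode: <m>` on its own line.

final mode: M_HALT

1. low_battery: (M_WAIT) → mode=M_SCAN action=A_HALT
2. grasp_fail: (M_SCAN) → mode=M_DROP action=A_GO
3. arrived: (M_DROP) → mode=M_SCAN action=A_RELEASE
4. low_battery: (M_SCAN) → mode=M_SCAN action=A_TURN
5. arrived: (M_SCAN) → mode=M_HALT action=A_WAIT
6. grasp_fail: (M_HALT) → mode=M_DROP action=A_HALT
7. grasp_fail: (M_DROP) → mode=M_HALT action=A_TURN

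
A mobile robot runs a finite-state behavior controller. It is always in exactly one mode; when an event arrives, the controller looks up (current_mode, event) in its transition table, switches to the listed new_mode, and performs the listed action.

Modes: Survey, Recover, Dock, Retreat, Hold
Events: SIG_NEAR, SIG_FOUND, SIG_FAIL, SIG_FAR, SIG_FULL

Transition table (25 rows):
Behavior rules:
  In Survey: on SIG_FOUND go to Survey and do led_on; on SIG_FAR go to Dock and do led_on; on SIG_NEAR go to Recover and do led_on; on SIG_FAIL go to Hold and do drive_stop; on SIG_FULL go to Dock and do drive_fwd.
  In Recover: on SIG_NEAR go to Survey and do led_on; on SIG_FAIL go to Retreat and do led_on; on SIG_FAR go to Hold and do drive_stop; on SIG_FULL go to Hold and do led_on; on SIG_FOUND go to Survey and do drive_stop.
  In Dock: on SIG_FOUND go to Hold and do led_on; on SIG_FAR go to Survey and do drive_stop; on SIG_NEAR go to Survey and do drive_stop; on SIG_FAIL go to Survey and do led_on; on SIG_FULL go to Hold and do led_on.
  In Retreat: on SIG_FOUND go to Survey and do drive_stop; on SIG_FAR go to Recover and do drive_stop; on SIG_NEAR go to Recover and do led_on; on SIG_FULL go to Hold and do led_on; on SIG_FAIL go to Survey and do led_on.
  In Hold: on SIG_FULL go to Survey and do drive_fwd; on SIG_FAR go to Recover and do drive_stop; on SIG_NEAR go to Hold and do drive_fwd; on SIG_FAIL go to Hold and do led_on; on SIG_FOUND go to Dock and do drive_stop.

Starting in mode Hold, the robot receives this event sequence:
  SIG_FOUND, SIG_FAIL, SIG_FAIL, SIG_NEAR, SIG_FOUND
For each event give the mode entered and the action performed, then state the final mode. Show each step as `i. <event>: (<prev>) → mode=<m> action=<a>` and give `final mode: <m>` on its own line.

final mode: Dock

1. SIG_FOUND: (Hold) → mode=Dock action=drive_stop
2. SIG_FAIL: (Dock) → mode=Survey action=led_on
3. SIG_FAIL: (Survey) → mode=Hold action=drive_stop
4. SIG_NEAR: (Hold) → mode=Hold action=drive_fwd
5. SIG_FOUND: (Hold) → mode=Dock action=drive_stop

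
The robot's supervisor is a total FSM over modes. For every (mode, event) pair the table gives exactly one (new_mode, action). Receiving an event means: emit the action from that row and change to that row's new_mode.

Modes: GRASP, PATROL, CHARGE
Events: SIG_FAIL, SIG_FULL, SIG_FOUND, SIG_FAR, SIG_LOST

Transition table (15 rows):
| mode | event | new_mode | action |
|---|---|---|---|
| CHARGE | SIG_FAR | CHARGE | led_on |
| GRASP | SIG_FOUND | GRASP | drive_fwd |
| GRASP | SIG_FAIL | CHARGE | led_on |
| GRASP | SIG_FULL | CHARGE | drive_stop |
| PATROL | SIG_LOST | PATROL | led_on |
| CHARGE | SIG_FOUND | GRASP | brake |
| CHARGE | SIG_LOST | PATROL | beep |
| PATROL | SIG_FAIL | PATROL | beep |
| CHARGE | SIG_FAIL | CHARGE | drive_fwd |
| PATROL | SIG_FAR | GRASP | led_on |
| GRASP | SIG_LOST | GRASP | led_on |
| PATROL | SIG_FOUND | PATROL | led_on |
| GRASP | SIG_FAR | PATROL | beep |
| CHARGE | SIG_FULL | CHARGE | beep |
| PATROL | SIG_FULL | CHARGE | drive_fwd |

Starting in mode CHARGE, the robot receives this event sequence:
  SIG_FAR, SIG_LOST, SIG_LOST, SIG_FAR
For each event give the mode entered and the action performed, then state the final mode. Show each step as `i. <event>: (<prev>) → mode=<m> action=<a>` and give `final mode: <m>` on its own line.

final mode: GRASP

1. SIG_FAR: (CHARGE) → mode=CHARGE action=led_on
2. SIG_LOST: (CHARGE) → mode=PATROL action=beep
3. SIG_LOST: (PATROL) → mode=PATROL action=led_on
4. SIG_FAR: (PATROL) → mode=GRASP action=led_on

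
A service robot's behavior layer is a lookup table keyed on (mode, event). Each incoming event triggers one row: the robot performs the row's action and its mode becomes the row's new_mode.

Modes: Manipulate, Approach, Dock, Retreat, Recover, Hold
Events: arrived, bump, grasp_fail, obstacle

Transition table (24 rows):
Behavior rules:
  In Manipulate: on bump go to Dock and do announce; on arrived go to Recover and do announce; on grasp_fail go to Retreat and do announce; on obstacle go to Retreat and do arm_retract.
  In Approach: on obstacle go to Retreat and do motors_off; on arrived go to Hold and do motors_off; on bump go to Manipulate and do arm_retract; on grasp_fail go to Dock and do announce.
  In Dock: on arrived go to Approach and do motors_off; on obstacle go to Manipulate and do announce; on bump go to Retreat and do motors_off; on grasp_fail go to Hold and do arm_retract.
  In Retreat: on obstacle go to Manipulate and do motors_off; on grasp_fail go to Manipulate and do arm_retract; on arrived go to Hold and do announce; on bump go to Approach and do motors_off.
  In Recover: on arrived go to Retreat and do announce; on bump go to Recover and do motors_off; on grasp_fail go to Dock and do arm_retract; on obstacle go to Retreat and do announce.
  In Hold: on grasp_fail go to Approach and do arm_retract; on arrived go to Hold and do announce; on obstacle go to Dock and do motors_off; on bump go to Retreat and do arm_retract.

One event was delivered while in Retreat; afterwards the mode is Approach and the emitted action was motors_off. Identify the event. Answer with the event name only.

try arrived: (Retreat, arrived) → (Hold, announce)
try bump: (Retreat, bump) → (Approach, motors_off)  ← matches
try grasp_fail: (Retreat, grasp_fail) → (Manipulate, arm_retract)
try obstacle: (Retreat, obstacle) → (Manipulate, motors_off)

bump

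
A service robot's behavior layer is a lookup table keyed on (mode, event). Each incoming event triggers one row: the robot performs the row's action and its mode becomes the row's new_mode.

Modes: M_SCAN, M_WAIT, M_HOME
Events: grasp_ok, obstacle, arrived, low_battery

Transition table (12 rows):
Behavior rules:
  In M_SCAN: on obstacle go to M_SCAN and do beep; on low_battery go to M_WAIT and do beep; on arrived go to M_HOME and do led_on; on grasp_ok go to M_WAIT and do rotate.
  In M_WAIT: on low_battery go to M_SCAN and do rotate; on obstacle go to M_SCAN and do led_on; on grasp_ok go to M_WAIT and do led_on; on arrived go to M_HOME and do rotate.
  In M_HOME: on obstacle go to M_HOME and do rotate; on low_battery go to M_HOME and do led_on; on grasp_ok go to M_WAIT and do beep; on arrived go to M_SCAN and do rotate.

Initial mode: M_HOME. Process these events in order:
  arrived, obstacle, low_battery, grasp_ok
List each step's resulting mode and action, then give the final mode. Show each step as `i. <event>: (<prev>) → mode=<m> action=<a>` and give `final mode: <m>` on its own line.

1. arrived: (M_HOME) → mode=M_SCAN action=rotate
2. obstacle: (M_SCAN) → mode=M_SCAN action=beep
3. low_battery: (M_SCAN) → mode=M_WAIT action=beep
4. grasp_ok: (M_WAIT) → mode=M_WAIT action=led_on

final mode: M_WAIT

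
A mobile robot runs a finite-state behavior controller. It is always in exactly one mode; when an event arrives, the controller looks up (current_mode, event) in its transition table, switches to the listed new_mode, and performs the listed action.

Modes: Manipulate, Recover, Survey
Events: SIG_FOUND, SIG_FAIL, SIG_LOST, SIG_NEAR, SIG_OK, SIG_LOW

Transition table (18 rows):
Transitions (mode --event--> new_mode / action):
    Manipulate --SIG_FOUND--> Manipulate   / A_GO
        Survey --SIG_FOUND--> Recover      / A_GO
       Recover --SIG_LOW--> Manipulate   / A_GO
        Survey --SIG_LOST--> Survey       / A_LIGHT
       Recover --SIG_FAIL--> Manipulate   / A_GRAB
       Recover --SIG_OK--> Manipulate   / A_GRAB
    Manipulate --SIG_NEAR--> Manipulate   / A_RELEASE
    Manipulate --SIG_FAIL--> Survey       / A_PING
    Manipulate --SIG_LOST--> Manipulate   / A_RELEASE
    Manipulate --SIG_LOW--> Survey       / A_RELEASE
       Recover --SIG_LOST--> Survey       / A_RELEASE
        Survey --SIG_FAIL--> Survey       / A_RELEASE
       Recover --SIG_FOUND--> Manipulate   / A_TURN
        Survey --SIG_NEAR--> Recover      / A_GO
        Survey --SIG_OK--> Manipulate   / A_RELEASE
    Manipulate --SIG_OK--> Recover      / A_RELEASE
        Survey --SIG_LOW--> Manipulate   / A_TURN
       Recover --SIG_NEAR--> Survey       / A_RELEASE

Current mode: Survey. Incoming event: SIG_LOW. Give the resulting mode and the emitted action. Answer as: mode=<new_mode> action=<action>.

current mode = Survey; filter table to that mode:
  (Survey, SIG_FOUND) → (Recover, A_GO)
  (Survey, SIG_LOST) → (Survey, A_LIGHT)
  (Survey, SIG_FAIL) → (Survey, A_RELEASE)
  (Survey, SIG_NEAR) → (Recover, A_GO)
  (Survey, SIG_OK) → (Manipulate, A_RELEASE)
  (Survey, SIG_LOW) → (Manipulate, A_TURN)  ← event matches
event = SIG_LOW selects (Manipulate, A_TURN)

mode=Manipulate action=A_TURN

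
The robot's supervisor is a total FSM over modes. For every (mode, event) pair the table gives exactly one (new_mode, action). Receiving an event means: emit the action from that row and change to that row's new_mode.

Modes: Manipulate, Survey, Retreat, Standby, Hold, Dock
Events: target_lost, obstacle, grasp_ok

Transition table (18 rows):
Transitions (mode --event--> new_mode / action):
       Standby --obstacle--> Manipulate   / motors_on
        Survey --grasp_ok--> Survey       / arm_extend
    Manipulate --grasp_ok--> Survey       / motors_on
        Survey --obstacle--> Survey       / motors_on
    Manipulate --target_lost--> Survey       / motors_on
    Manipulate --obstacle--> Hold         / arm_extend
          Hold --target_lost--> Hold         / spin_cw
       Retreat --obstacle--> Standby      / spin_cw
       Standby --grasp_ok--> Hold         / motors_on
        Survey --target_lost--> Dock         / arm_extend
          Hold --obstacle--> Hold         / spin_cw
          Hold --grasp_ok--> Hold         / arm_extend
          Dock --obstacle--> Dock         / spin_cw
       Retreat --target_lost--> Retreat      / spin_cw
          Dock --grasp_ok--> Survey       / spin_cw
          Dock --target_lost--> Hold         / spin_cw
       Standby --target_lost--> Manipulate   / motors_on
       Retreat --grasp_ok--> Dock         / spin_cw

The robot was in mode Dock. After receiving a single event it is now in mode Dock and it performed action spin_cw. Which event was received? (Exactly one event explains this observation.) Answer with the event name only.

obstacle

try target_lost: (Dock, target_lost) → (Hold, spin_cw)
try obstacle: (Dock, obstacle) → (Dock, spin_cw)  ← matches
try grasp_ok: (Dock, grasp_ok) → (Survey, spin_cw)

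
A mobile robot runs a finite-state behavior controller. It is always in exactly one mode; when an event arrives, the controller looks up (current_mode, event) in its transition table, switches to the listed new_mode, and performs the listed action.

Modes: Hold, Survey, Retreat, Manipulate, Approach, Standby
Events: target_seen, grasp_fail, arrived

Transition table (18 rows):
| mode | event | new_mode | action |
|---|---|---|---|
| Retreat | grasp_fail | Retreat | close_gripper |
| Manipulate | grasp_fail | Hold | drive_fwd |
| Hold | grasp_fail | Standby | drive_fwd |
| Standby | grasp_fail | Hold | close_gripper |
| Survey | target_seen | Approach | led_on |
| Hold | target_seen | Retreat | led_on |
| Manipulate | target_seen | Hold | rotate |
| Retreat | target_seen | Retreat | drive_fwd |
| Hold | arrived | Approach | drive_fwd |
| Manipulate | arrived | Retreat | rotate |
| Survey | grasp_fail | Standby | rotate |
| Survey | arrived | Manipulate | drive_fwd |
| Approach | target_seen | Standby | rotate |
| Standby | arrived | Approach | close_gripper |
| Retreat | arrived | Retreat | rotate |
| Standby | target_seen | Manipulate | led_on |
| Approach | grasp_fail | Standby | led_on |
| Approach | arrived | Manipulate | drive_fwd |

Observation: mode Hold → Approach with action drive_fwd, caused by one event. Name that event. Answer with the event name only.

try target_seen: (Hold, target_seen) → (Retreat, led_on)
try grasp_fail: (Hold, grasp_fail) → (Standby, drive_fwd)
try arrived: (Hold, arrived) → (Approach, drive_fwd)  ← matches

arrived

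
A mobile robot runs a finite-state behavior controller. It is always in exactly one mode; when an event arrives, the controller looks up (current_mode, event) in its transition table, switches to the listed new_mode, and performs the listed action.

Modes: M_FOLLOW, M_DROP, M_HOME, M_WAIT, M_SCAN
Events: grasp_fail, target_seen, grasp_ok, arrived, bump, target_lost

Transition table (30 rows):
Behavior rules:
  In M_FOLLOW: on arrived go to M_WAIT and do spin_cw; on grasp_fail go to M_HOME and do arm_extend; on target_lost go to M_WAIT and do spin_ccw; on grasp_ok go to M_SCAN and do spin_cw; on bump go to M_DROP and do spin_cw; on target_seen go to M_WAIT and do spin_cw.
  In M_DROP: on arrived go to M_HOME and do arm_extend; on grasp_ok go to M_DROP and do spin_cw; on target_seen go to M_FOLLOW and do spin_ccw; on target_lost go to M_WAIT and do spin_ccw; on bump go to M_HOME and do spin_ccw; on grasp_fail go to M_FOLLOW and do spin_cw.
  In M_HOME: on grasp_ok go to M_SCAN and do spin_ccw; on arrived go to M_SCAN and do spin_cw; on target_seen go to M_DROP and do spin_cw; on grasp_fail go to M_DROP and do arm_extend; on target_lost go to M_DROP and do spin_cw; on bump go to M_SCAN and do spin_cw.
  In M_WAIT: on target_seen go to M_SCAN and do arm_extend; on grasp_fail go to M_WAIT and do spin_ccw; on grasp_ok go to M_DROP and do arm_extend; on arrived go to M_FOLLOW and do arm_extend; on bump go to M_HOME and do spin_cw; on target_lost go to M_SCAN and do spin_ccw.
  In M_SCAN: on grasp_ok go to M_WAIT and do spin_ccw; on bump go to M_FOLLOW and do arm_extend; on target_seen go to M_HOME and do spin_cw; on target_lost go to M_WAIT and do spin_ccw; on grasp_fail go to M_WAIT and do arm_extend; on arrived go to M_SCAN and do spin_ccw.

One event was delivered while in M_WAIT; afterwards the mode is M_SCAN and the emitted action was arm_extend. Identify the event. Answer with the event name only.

try grasp_fail: (M_WAIT, grasp_fail) → (M_WAIT, spin_ccw)
try target_seen: (M_WAIT, target_seen) → (M_SCAN, arm_extend)  ← matches
try grasp_ok: (M_WAIT, grasp_ok) → (M_DROP, arm_extend)
try arrived: (M_WAIT, arrived) → (M_FOLLOW, arm_extend)
try bump: (M_WAIT, bump) → (M_HOME, spin_cw)
try target_lost: (M_WAIT, target_lost) → (M_SCAN, spin_ccw)

target_seen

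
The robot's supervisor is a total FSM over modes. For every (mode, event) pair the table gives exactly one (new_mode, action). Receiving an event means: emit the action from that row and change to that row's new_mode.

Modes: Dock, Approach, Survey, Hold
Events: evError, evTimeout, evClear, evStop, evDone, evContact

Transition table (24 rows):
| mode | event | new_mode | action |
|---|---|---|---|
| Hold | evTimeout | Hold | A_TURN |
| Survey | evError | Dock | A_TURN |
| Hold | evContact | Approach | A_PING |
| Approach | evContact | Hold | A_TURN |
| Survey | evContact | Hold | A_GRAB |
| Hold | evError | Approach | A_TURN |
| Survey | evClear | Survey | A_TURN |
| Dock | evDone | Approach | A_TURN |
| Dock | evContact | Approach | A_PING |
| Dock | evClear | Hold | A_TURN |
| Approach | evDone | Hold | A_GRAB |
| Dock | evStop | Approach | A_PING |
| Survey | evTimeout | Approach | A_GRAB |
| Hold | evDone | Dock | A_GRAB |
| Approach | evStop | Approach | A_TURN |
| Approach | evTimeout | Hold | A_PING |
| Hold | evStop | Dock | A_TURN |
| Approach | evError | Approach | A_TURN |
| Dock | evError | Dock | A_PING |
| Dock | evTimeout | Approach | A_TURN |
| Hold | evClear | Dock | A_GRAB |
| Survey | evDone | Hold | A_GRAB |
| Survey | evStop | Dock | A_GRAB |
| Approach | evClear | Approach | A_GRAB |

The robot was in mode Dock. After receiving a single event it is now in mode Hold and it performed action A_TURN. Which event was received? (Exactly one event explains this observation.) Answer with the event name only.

try evError: (Dock, evError) → (Dock, A_PING)
try evTimeout: (Dock, evTimeout) → (Approach, A_TURN)
try evClear: (Dock, evClear) → (Hold, A_TURN)  ← matches
try evStop: (Dock, evStop) → (Approach, A_PING)
try evDone: (Dock, evDone) → (Approach, A_TURN)
try evContact: (Dock, evContact) → (Approach, A_PING)

evClear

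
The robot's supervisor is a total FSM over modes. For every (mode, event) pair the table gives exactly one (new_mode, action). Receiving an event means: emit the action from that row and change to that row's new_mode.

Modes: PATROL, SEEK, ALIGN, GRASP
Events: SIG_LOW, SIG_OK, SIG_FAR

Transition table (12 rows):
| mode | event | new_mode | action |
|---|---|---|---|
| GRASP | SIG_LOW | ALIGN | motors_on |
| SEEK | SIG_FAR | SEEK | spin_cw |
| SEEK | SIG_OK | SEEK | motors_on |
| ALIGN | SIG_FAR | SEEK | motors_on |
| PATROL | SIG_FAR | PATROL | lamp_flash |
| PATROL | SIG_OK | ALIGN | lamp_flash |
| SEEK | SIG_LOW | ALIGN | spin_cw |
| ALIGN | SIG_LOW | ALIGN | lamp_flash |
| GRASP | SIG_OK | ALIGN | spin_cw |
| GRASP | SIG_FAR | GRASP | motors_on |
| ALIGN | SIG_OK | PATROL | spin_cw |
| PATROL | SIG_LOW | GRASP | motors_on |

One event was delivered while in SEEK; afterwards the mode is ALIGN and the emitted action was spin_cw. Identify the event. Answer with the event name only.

SIG_LOW

try SIG_LOW: (SEEK, SIG_LOW) → (ALIGN, spin_cw)  ← matches
try SIG_OK: (SEEK, SIG_OK) → (SEEK, motors_on)
try SIG_FAR: (SEEK, SIG_FAR) → (SEEK, spin_cw)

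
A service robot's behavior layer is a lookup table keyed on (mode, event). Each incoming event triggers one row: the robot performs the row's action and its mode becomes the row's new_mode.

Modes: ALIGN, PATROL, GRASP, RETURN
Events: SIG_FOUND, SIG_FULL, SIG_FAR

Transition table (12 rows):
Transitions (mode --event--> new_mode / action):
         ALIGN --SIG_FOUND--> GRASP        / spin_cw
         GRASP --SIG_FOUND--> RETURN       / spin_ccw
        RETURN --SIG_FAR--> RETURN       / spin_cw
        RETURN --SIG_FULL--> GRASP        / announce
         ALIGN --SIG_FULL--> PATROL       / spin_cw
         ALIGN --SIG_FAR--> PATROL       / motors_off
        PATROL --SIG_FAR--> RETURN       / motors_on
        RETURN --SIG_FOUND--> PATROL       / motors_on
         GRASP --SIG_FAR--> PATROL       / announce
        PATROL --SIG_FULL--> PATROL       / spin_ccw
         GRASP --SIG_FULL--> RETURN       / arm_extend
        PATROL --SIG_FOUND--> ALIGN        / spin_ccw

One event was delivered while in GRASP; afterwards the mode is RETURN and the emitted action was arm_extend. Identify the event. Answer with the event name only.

try SIG_FOUND: (GRASP, SIG_FOUND) → (RETURN, spin_ccw)
try SIG_FULL: (GRASP, SIG_FULL) → (RETURN, arm_extend)  ← matches
try SIG_FAR: (GRASP, SIG_FAR) → (PATROL, announce)

SIG_FULL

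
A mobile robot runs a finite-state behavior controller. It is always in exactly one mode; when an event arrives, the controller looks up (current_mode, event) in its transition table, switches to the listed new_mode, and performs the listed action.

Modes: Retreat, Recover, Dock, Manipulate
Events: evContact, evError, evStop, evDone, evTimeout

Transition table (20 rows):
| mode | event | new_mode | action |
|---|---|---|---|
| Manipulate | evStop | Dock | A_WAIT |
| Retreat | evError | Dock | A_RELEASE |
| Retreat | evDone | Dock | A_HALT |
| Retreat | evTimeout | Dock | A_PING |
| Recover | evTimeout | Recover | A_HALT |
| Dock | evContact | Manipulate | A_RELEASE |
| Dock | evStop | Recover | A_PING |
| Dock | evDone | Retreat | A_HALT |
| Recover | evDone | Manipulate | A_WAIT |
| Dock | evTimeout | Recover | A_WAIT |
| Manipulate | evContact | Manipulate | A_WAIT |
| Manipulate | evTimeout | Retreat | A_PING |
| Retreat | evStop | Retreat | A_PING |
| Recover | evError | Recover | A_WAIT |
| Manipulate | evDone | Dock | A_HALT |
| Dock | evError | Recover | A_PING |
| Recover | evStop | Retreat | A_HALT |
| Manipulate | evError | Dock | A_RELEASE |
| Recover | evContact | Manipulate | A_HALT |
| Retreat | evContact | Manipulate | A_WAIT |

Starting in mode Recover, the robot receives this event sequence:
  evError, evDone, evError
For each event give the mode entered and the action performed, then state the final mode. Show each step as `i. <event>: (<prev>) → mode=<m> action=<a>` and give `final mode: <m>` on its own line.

1. evError: (Recover) → mode=Recover action=A_WAIT
2. evDone: (Recover) → mode=Manipulate action=A_WAIT
3. evError: (Manipulate) → mode=Dock action=A_RELEASE

final mode: Dock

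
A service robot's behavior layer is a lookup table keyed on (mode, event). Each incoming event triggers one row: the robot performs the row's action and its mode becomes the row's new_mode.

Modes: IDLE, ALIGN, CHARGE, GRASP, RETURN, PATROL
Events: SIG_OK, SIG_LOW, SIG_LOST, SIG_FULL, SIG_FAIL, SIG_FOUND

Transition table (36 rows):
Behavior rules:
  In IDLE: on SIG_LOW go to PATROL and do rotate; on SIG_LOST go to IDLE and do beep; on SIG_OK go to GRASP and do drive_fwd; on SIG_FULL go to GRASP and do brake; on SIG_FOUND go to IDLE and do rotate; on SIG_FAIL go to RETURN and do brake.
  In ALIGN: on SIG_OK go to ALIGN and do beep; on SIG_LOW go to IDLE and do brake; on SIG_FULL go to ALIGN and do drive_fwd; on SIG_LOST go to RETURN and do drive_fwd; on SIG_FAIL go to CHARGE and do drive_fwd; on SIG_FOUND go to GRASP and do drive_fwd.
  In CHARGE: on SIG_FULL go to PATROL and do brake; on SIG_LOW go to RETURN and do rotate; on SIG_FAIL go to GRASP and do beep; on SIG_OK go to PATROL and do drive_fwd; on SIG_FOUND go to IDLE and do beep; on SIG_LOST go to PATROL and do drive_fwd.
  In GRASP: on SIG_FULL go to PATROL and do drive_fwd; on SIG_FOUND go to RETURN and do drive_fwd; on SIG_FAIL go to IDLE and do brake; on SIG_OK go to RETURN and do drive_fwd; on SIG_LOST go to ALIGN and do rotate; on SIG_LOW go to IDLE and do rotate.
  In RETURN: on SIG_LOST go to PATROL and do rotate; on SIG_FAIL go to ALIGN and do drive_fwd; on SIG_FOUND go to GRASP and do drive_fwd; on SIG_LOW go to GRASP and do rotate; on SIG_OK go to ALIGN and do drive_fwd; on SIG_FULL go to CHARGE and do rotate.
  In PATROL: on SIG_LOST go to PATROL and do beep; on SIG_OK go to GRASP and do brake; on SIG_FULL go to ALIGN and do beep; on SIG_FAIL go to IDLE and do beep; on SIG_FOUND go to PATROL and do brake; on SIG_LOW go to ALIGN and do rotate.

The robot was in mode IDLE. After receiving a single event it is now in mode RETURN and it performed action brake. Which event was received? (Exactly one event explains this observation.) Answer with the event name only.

try SIG_OK: (IDLE, SIG_OK) → (GRASP, drive_fwd)
try SIG_LOW: (IDLE, SIG_LOW) → (PATROL, rotate)
try SIG_LOST: (IDLE, SIG_LOST) → (IDLE, beep)
try SIG_FULL: (IDLE, SIG_FULL) → (GRASP, brake)
try SIG_FAIL: (IDLE, SIG_FAIL) → (RETURN, brake)  ← matches
try SIG_FOUND: (IDLE, SIG_FOUND) → (IDLE, rotate)

SIG_FAIL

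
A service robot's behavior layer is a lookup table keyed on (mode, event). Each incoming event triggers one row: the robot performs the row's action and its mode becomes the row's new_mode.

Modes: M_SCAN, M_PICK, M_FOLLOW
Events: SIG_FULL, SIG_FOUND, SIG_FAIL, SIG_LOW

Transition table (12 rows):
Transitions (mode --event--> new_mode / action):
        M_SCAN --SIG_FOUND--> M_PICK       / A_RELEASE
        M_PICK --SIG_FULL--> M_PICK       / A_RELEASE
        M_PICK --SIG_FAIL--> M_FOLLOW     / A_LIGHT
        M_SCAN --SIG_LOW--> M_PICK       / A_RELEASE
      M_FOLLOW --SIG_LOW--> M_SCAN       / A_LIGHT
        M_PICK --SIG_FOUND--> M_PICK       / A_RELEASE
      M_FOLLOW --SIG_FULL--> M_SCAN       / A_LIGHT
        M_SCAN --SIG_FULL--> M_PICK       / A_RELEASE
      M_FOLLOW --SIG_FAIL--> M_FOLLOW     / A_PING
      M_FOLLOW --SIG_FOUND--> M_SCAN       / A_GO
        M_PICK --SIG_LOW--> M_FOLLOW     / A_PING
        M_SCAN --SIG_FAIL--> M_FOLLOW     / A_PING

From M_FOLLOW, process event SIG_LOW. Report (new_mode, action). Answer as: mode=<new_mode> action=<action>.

current mode = M_FOLLOW; filter table to that mode:
  (M_FOLLOW, SIG_LOW) → (M_SCAN, A_LIGHT)  ← event matches
  (M_FOLLOW, SIG_FULL) → (M_SCAN, A_LIGHT)
  (M_FOLLOW, SIG_FAIL) → (M_FOLLOW, A_PING)
  (M_FOLLOW, SIG_FOUND) → (M_SCAN, A_GO)
event = SIG_LOW selects (M_SCAN, A_LIGHT)

mode=M_SCAN action=A_LIGHT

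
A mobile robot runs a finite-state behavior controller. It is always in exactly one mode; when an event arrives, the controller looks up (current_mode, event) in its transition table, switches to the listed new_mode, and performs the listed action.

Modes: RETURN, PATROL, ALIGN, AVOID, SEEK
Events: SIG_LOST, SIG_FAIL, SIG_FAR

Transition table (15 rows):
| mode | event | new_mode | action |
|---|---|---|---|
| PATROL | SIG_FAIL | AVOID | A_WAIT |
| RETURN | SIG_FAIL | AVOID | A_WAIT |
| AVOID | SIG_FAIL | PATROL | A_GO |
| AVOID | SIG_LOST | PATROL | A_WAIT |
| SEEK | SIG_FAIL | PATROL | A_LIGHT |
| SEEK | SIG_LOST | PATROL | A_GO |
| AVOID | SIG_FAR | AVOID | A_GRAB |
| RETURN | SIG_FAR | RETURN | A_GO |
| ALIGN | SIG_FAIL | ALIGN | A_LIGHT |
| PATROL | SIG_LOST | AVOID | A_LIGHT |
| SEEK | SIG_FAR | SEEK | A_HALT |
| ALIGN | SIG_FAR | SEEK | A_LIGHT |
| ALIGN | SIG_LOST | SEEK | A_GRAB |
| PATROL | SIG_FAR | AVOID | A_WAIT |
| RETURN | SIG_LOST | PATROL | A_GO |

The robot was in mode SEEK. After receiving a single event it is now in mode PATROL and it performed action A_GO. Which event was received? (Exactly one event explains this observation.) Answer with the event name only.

try SIG_LOST: (SEEK, SIG_LOST) → (PATROL, A_GO)  ← matches
try SIG_FAIL: (SEEK, SIG_FAIL) → (PATROL, A_LIGHT)
try SIG_FAR: (SEEK, SIG_FAR) → (SEEK, A_HALT)

SIG_LOST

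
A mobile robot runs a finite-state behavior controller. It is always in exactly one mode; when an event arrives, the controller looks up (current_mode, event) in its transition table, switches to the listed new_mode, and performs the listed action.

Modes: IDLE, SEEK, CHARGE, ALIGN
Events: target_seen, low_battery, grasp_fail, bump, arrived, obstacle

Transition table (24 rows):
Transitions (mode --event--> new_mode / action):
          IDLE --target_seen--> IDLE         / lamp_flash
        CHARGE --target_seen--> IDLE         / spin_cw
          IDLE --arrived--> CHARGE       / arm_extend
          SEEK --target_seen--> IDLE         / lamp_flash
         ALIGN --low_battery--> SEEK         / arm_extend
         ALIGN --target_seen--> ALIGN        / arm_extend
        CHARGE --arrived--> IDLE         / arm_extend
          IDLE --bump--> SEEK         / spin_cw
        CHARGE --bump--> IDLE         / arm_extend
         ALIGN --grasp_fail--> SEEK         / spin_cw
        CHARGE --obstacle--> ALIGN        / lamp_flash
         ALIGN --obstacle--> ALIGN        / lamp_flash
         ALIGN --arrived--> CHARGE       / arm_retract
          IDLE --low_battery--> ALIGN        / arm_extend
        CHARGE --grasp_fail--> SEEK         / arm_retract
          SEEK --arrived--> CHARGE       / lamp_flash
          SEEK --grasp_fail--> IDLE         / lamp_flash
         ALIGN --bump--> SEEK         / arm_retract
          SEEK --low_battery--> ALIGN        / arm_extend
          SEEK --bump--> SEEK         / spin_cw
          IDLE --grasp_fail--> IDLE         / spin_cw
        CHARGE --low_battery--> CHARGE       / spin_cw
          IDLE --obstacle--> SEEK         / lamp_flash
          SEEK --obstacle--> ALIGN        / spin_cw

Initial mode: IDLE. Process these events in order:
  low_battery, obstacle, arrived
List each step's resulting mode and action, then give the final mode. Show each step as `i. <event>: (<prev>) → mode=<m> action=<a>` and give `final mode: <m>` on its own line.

1. low_battery: (IDLE) → mode=ALIGN action=arm_extend
2. obstacle: (ALIGN) → mode=ALIGN action=lamp_flash
3. arrived: (ALIGN) → mode=CHARGE action=arm_retract

final mode: CHARGE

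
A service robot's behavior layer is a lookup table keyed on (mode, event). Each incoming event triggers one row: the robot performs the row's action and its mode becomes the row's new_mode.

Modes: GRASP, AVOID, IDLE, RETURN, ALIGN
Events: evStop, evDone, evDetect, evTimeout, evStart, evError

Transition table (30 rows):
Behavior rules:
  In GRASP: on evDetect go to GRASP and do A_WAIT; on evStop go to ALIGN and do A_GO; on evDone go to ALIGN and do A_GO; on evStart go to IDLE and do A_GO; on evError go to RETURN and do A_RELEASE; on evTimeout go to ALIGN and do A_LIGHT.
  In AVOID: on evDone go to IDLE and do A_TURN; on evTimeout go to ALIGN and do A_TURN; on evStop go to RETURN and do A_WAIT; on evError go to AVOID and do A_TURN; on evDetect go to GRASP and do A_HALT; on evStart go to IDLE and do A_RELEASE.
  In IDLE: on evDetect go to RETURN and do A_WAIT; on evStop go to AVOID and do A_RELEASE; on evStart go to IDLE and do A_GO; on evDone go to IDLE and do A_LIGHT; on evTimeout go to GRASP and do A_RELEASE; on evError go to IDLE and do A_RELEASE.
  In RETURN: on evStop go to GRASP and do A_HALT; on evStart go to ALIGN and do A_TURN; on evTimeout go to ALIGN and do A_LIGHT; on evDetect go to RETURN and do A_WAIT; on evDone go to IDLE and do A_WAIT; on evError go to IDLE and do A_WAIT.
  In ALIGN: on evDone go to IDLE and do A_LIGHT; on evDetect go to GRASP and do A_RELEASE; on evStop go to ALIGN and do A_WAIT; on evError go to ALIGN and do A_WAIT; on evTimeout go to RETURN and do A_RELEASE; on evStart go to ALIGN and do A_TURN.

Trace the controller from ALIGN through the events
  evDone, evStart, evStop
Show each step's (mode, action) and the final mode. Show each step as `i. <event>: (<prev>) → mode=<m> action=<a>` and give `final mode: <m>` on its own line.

final mode: AVOID

1. evDone: (ALIGN) → mode=IDLE action=A_LIGHT
2. evStart: (IDLE) → mode=IDLE action=A_GO
3. evStop: (IDLE) → mode=AVOID action=A_RELEASE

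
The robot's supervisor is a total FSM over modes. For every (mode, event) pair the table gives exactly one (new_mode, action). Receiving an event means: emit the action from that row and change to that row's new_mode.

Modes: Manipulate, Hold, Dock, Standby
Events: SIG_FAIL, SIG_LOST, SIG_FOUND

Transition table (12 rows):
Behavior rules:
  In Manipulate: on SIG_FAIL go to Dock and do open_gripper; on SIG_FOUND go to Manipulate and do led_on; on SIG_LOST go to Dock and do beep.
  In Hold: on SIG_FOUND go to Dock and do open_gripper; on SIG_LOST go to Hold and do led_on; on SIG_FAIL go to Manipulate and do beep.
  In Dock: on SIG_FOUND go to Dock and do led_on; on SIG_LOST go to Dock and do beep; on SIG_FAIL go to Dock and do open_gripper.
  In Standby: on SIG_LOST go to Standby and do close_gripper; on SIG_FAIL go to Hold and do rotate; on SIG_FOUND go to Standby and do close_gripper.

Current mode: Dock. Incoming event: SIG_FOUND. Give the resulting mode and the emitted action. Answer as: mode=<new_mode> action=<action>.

current mode = Dock; filter table to that mode:
  (Dock, SIG_FOUND) → (Dock, led_on)  ← event matches
  (Dock, SIG_LOST) → (Dock, beep)
  (Dock, SIG_FAIL) → (Dock, open_gripper)
event = SIG_FOUND selects (Dock, led_on)

mode=Dock action=led_on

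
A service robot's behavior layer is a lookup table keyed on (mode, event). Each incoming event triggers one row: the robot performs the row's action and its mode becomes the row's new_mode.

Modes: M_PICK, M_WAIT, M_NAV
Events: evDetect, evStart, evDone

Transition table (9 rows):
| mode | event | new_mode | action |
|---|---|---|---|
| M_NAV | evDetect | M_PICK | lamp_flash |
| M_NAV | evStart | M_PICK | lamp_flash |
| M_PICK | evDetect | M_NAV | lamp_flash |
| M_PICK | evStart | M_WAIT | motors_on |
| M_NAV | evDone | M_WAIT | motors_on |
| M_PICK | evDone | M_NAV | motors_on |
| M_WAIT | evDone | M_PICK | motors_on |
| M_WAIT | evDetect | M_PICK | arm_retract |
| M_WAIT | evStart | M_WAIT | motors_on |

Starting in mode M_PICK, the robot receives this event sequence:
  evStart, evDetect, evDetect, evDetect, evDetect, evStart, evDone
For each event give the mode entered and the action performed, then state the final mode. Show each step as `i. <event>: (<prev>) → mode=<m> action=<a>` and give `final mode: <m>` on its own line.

1. evStart: (M_PICK) → mode=M_WAIT action=motors_on
2. evDetect: (M_WAIT) → mode=M_PICK action=arm_retract
3. evDetect: (M_PICK) → mode=M_NAV action=lamp_flash
4. evDetect: (M_NAV) → mode=M_PICK action=lamp_flash
5. evDetect: (M_PICK) → mode=M_NAV action=lamp_flash
6. evStart: (M_NAV) → mode=M_PICK action=lamp_flash
7. evDone: (M_PICK) → mode=M_NAV action=motors_on

final mode: M_NAV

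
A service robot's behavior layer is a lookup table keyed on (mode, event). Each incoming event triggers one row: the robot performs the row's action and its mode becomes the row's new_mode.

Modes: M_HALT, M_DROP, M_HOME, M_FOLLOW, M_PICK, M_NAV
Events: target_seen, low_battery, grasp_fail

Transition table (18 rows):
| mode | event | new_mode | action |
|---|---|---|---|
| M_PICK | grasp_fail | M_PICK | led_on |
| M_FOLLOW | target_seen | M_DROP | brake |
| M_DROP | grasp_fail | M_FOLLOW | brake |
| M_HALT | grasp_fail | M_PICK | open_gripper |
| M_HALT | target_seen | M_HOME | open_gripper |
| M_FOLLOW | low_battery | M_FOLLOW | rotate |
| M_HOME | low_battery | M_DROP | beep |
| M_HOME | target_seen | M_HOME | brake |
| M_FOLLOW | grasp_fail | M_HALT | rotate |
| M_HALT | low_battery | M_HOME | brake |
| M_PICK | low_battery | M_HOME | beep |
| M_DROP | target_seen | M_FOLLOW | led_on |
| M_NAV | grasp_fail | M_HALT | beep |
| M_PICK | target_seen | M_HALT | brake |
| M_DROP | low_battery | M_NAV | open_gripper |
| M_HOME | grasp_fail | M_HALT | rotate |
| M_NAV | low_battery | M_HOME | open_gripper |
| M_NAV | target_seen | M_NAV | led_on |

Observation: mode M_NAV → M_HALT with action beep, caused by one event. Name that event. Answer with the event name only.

try target_seen: (M_NAV, target_seen) → (M_NAV, led_on)
try low_battery: (M_NAV, low_battery) → (M_HOME, open_gripper)
try grasp_fail: (M_NAV, grasp_fail) → (M_HALT, beep)  ← matches

grasp_fail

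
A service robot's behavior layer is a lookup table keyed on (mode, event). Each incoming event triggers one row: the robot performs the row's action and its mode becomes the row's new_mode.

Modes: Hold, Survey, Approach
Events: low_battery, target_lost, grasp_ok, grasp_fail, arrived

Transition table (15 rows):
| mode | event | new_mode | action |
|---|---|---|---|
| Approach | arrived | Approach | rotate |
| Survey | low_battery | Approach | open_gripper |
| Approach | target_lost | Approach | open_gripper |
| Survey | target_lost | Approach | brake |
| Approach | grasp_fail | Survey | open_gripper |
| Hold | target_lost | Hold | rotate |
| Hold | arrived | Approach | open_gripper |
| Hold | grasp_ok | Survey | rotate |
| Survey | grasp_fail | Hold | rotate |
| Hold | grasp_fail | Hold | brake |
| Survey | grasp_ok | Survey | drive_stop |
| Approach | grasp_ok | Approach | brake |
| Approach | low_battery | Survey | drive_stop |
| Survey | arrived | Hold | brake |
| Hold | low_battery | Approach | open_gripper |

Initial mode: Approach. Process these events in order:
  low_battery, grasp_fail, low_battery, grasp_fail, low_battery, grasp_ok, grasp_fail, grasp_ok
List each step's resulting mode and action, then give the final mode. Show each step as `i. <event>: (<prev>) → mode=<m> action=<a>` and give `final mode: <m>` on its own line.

final mode: Survey

1. low_battery: (Approach) → mode=Survey action=drive_stop
2. grasp_fail: (Survey) → mode=Hold action=rotate
3. low_battery: (Hold) → mode=Approach action=open_gripper
4. grasp_fail: (Approach) → mode=Survey action=open_gripper
5. low_battery: (Survey) → mode=Approach action=open_gripper
6. grasp_ok: (Approach) → mode=Approach action=brake
7. grasp_fail: (Approach) → mode=Survey action=open_gripper
8. grasp_ok: (Survey) → mode=Survey action=drive_stop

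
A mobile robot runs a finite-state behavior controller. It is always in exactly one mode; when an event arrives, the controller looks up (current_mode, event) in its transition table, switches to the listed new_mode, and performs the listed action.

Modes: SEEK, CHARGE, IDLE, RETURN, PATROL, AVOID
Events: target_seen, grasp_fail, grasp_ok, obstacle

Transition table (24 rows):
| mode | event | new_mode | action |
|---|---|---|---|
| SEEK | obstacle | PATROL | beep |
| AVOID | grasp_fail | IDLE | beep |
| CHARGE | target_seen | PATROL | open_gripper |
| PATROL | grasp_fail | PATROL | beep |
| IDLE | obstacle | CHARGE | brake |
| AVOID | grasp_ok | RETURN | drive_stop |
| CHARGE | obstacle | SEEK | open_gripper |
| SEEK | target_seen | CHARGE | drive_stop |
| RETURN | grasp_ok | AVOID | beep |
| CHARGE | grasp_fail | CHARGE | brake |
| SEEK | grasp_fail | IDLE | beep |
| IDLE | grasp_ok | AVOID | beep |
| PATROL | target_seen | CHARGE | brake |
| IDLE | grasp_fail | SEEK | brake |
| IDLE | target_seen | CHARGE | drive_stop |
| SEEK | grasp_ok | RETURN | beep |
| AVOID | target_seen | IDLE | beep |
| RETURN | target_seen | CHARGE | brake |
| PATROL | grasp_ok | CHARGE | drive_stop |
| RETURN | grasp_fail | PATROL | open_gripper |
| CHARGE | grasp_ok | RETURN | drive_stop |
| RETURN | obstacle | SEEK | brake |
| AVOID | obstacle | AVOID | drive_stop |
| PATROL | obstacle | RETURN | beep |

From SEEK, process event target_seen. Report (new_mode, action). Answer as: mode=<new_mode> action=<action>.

current mode = SEEK; filter table to that mode:
  (SEEK, obstacle) → (PATROL, beep)
  (SEEK, target_seen) → (CHARGE, drive_stop)  ← event matches
  (SEEK, grasp_fail) → (IDLE, beep)
  (SEEK, grasp_ok) → (RETURN, beep)
event = target_seen selects (CHARGE, drive_stop)

mode=CHARGE action=drive_stop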